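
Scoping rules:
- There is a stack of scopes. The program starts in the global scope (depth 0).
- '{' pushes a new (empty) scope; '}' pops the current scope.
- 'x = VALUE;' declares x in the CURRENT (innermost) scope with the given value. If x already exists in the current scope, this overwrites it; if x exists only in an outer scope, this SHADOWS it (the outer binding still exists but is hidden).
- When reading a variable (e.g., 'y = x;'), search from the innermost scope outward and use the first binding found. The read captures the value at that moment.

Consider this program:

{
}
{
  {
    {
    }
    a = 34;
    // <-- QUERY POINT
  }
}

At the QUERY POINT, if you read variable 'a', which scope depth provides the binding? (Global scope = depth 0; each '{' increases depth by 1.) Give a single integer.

Step 1: enter scope (depth=1)
Step 2: exit scope (depth=0)
Step 3: enter scope (depth=1)
Step 4: enter scope (depth=2)
Step 5: enter scope (depth=3)
Step 6: exit scope (depth=2)
Step 7: declare a=34 at depth 2
Visible at query point: a=34

Answer: 2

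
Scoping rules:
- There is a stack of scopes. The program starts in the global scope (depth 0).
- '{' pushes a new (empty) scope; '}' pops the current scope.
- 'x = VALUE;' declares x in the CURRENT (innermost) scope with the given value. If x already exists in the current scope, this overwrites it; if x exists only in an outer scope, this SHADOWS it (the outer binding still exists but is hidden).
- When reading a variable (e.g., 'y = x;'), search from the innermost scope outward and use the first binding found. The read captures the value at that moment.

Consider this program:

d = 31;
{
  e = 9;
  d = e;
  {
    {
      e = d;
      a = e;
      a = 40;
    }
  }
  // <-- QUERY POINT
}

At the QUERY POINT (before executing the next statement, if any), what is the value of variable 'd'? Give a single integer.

Step 1: declare d=31 at depth 0
Step 2: enter scope (depth=1)
Step 3: declare e=9 at depth 1
Step 4: declare d=(read e)=9 at depth 1
Step 5: enter scope (depth=2)
Step 6: enter scope (depth=3)
Step 7: declare e=(read d)=9 at depth 3
Step 8: declare a=(read e)=9 at depth 3
Step 9: declare a=40 at depth 3
Step 10: exit scope (depth=2)
Step 11: exit scope (depth=1)
Visible at query point: d=9 e=9

Answer: 9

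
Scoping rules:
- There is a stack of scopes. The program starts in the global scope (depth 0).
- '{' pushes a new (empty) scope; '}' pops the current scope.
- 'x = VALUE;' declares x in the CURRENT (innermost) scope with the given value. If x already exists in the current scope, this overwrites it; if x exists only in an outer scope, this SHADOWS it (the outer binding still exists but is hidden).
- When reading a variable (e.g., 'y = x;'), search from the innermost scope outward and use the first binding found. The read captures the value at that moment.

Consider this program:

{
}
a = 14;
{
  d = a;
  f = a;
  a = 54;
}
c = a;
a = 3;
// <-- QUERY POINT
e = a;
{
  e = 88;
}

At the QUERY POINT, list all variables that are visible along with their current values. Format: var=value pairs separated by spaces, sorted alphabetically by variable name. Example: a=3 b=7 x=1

Step 1: enter scope (depth=1)
Step 2: exit scope (depth=0)
Step 3: declare a=14 at depth 0
Step 4: enter scope (depth=1)
Step 5: declare d=(read a)=14 at depth 1
Step 6: declare f=(read a)=14 at depth 1
Step 7: declare a=54 at depth 1
Step 8: exit scope (depth=0)
Step 9: declare c=(read a)=14 at depth 0
Step 10: declare a=3 at depth 0
Visible at query point: a=3 c=14

Answer: a=3 c=14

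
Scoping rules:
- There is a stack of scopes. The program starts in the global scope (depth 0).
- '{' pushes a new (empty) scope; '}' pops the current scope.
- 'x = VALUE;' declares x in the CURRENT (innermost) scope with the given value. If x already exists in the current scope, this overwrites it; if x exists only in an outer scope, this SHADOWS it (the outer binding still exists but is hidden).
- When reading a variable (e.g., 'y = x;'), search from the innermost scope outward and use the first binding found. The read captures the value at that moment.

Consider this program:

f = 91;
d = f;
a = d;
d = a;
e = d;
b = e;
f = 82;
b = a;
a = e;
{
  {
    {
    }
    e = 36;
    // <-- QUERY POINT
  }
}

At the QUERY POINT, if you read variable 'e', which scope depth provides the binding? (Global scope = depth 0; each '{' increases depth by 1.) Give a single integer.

Step 1: declare f=91 at depth 0
Step 2: declare d=(read f)=91 at depth 0
Step 3: declare a=(read d)=91 at depth 0
Step 4: declare d=(read a)=91 at depth 0
Step 5: declare e=(read d)=91 at depth 0
Step 6: declare b=(read e)=91 at depth 0
Step 7: declare f=82 at depth 0
Step 8: declare b=(read a)=91 at depth 0
Step 9: declare a=(read e)=91 at depth 0
Step 10: enter scope (depth=1)
Step 11: enter scope (depth=2)
Step 12: enter scope (depth=3)
Step 13: exit scope (depth=2)
Step 14: declare e=36 at depth 2
Visible at query point: a=91 b=91 d=91 e=36 f=82

Answer: 2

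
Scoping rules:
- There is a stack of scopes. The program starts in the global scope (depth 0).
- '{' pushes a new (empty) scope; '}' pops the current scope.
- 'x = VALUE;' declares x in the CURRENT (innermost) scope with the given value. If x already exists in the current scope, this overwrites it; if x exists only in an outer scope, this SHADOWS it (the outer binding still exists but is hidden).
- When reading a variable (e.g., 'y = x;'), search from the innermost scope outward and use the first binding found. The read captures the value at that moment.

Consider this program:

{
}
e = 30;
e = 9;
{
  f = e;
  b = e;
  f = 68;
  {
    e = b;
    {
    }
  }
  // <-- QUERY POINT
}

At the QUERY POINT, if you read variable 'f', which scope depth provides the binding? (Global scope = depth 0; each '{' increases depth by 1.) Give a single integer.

Step 1: enter scope (depth=1)
Step 2: exit scope (depth=0)
Step 3: declare e=30 at depth 0
Step 4: declare e=9 at depth 0
Step 5: enter scope (depth=1)
Step 6: declare f=(read e)=9 at depth 1
Step 7: declare b=(read e)=9 at depth 1
Step 8: declare f=68 at depth 1
Step 9: enter scope (depth=2)
Step 10: declare e=(read b)=9 at depth 2
Step 11: enter scope (depth=3)
Step 12: exit scope (depth=2)
Step 13: exit scope (depth=1)
Visible at query point: b=9 e=9 f=68

Answer: 1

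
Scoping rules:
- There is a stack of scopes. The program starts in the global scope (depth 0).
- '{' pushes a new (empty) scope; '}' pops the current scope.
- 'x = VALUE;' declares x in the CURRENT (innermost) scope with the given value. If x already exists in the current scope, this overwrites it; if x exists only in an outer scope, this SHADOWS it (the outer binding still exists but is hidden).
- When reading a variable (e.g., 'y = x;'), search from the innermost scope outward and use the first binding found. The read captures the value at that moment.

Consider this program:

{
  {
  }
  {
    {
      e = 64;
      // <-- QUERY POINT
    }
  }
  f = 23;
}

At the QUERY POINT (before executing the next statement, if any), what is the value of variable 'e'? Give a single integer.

Answer: 64

Derivation:
Step 1: enter scope (depth=1)
Step 2: enter scope (depth=2)
Step 3: exit scope (depth=1)
Step 4: enter scope (depth=2)
Step 5: enter scope (depth=3)
Step 6: declare e=64 at depth 3
Visible at query point: e=64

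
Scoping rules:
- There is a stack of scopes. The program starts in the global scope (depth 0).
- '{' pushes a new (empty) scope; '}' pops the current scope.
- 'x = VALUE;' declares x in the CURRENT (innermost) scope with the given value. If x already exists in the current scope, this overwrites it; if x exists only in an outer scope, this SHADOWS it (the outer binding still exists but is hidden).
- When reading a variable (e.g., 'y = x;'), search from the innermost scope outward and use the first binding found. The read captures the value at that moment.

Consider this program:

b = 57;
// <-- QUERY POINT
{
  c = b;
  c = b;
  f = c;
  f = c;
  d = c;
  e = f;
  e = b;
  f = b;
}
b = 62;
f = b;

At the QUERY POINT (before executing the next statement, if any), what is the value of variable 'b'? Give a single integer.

Step 1: declare b=57 at depth 0
Visible at query point: b=57

Answer: 57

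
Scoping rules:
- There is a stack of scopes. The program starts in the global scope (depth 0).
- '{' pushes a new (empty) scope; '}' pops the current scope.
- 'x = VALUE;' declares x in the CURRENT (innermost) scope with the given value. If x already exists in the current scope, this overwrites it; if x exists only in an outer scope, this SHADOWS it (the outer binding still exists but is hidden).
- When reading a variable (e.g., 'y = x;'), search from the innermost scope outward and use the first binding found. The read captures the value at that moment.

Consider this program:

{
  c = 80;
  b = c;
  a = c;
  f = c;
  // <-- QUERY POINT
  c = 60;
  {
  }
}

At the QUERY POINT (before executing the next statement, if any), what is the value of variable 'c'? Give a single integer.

Answer: 80

Derivation:
Step 1: enter scope (depth=1)
Step 2: declare c=80 at depth 1
Step 3: declare b=(read c)=80 at depth 1
Step 4: declare a=(read c)=80 at depth 1
Step 5: declare f=(read c)=80 at depth 1
Visible at query point: a=80 b=80 c=80 f=80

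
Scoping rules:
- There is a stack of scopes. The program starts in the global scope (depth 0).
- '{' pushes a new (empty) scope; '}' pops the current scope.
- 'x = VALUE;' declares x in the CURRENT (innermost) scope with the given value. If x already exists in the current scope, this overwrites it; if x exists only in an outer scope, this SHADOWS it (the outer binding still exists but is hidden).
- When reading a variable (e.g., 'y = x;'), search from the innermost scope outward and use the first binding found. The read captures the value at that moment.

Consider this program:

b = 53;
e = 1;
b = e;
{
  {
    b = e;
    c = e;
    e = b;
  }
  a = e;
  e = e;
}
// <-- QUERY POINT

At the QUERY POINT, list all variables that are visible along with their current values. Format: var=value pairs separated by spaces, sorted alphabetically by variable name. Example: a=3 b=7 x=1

Answer: b=1 e=1

Derivation:
Step 1: declare b=53 at depth 0
Step 2: declare e=1 at depth 0
Step 3: declare b=(read e)=1 at depth 0
Step 4: enter scope (depth=1)
Step 5: enter scope (depth=2)
Step 6: declare b=(read e)=1 at depth 2
Step 7: declare c=(read e)=1 at depth 2
Step 8: declare e=(read b)=1 at depth 2
Step 9: exit scope (depth=1)
Step 10: declare a=(read e)=1 at depth 1
Step 11: declare e=(read e)=1 at depth 1
Step 12: exit scope (depth=0)
Visible at query point: b=1 e=1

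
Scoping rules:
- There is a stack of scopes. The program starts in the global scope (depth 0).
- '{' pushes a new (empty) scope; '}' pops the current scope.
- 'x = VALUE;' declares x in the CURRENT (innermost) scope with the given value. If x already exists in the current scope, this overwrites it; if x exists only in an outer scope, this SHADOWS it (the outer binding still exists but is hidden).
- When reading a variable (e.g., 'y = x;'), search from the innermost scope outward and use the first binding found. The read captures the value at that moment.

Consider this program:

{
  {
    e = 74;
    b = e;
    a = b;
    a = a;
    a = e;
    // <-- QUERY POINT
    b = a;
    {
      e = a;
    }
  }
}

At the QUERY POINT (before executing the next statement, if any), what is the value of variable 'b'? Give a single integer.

Answer: 74

Derivation:
Step 1: enter scope (depth=1)
Step 2: enter scope (depth=2)
Step 3: declare e=74 at depth 2
Step 4: declare b=(read e)=74 at depth 2
Step 5: declare a=(read b)=74 at depth 2
Step 6: declare a=(read a)=74 at depth 2
Step 7: declare a=(read e)=74 at depth 2
Visible at query point: a=74 b=74 e=74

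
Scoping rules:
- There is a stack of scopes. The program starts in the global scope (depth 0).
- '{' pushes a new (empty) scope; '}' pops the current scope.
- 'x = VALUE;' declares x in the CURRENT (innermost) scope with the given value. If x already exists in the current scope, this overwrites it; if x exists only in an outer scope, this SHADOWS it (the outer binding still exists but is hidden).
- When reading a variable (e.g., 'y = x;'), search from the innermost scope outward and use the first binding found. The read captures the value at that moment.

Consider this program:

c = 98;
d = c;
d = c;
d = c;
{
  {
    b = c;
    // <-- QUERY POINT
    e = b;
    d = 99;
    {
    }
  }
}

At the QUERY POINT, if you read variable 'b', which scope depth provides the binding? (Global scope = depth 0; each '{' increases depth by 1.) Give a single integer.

Step 1: declare c=98 at depth 0
Step 2: declare d=(read c)=98 at depth 0
Step 3: declare d=(read c)=98 at depth 0
Step 4: declare d=(read c)=98 at depth 0
Step 5: enter scope (depth=1)
Step 6: enter scope (depth=2)
Step 7: declare b=(read c)=98 at depth 2
Visible at query point: b=98 c=98 d=98

Answer: 2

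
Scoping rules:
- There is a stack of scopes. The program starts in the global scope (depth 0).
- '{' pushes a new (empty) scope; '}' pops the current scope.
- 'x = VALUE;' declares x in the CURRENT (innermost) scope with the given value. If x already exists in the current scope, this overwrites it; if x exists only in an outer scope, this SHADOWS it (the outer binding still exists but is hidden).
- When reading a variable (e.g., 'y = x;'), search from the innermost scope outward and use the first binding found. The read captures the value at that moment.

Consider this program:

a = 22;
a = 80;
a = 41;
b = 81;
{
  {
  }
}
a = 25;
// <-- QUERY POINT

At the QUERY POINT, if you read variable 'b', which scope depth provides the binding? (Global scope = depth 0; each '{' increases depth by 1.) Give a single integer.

Step 1: declare a=22 at depth 0
Step 2: declare a=80 at depth 0
Step 3: declare a=41 at depth 0
Step 4: declare b=81 at depth 0
Step 5: enter scope (depth=1)
Step 6: enter scope (depth=2)
Step 7: exit scope (depth=1)
Step 8: exit scope (depth=0)
Step 9: declare a=25 at depth 0
Visible at query point: a=25 b=81

Answer: 0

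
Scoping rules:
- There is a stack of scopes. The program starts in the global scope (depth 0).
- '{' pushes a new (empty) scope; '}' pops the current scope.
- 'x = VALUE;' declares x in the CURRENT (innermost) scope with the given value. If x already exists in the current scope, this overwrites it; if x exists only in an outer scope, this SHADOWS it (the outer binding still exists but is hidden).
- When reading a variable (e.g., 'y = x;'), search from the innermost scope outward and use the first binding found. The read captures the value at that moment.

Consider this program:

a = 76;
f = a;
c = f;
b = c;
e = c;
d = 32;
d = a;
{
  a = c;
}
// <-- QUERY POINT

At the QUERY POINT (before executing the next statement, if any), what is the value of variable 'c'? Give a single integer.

Answer: 76

Derivation:
Step 1: declare a=76 at depth 0
Step 2: declare f=(read a)=76 at depth 0
Step 3: declare c=(read f)=76 at depth 0
Step 4: declare b=(read c)=76 at depth 0
Step 5: declare e=(read c)=76 at depth 0
Step 6: declare d=32 at depth 0
Step 7: declare d=(read a)=76 at depth 0
Step 8: enter scope (depth=1)
Step 9: declare a=(read c)=76 at depth 1
Step 10: exit scope (depth=0)
Visible at query point: a=76 b=76 c=76 d=76 e=76 f=76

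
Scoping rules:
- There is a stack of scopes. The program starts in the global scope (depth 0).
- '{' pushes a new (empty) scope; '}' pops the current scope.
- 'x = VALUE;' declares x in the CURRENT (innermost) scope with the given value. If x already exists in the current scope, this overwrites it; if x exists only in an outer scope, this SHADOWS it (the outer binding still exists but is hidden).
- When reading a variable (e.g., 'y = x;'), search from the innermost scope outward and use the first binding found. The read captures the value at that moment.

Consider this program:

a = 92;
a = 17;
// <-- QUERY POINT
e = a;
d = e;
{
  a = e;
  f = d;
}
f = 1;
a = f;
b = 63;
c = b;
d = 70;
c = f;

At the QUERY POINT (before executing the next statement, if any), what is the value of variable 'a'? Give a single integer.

Answer: 17

Derivation:
Step 1: declare a=92 at depth 0
Step 2: declare a=17 at depth 0
Visible at query point: a=17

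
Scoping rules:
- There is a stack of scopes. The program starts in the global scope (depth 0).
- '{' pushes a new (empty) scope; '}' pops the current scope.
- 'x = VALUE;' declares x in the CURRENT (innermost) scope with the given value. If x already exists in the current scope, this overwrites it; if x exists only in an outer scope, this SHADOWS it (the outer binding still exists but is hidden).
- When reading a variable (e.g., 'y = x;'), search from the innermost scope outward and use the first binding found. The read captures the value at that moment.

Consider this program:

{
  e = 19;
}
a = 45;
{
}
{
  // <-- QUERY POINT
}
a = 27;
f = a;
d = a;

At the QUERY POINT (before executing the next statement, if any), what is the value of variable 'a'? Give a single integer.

Answer: 45

Derivation:
Step 1: enter scope (depth=1)
Step 2: declare e=19 at depth 1
Step 3: exit scope (depth=0)
Step 4: declare a=45 at depth 0
Step 5: enter scope (depth=1)
Step 6: exit scope (depth=0)
Step 7: enter scope (depth=1)
Visible at query point: a=45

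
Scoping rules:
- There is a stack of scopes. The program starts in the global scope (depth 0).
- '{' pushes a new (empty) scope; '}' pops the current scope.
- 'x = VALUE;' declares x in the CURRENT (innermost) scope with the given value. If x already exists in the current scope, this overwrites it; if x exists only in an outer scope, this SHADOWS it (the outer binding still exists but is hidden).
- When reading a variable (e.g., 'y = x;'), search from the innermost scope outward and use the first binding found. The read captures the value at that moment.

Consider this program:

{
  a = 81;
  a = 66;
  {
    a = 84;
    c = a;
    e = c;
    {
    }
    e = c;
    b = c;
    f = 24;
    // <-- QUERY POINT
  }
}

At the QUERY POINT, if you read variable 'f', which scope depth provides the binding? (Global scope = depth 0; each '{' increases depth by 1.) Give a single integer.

Step 1: enter scope (depth=1)
Step 2: declare a=81 at depth 1
Step 3: declare a=66 at depth 1
Step 4: enter scope (depth=2)
Step 5: declare a=84 at depth 2
Step 6: declare c=(read a)=84 at depth 2
Step 7: declare e=(read c)=84 at depth 2
Step 8: enter scope (depth=3)
Step 9: exit scope (depth=2)
Step 10: declare e=(read c)=84 at depth 2
Step 11: declare b=(read c)=84 at depth 2
Step 12: declare f=24 at depth 2
Visible at query point: a=84 b=84 c=84 e=84 f=24

Answer: 2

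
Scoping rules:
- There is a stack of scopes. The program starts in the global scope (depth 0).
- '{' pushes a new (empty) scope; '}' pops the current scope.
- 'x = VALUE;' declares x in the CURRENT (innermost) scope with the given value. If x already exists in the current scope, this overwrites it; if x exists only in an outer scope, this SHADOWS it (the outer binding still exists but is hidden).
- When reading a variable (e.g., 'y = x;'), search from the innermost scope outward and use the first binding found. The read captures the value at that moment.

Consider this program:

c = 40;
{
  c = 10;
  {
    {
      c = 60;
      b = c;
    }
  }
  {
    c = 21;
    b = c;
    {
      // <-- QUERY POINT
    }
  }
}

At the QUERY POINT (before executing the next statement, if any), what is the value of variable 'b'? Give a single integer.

Answer: 21

Derivation:
Step 1: declare c=40 at depth 0
Step 2: enter scope (depth=1)
Step 3: declare c=10 at depth 1
Step 4: enter scope (depth=2)
Step 5: enter scope (depth=3)
Step 6: declare c=60 at depth 3
Step 7: declare b=(read c)=60 at depth 3
Step 8: exit scope (depth=2)
Step 9: exit scope (depth=1)
Step 10: enter scope (depth=2)
Step 11: declare c=21 at depth 2
Step 12: declare b=(read c)=21 at depth 2
Step 13: enter scope (depth=3)
Visible at query point: b=21 c=21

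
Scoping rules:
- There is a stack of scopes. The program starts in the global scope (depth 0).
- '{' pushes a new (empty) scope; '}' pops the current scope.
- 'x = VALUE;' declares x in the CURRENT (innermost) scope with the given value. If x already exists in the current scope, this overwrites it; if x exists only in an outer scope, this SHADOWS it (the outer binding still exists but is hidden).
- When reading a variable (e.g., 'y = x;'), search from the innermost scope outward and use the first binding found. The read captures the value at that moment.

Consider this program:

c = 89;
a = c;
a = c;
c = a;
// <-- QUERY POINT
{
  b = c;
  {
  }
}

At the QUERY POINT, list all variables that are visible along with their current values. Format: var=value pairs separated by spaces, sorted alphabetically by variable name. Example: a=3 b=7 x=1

Answer: a=89 c=89

Derivation:
Step 1: declare c=89 at depth 0
Step 2: declare a=(read c)=89 at depth 0
Step 3: declare a=(read c)=89 at depth 0
Step 4: declare c=(read a)=89 at depth 0
Visible at query point: a=89 c=89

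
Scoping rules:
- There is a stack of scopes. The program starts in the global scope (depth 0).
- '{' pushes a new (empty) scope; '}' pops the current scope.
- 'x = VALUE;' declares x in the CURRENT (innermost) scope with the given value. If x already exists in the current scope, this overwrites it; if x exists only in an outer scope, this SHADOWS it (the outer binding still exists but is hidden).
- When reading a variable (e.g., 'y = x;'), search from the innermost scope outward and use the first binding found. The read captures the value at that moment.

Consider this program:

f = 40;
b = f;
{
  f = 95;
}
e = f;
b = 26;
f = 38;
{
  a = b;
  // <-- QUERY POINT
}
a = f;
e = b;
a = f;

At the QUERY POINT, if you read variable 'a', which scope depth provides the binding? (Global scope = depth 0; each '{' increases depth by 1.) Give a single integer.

Answer: 1

Derivation:
Step 1: declare f=40 at depth 0
Step 2: declare b=(read f)=40 at depth 0
Step 3: enter scope (depth=1)
Step 4: declare f=95 at depth 1
Step 5: exit scope (depth=0)
Step 6: declare e=(read f)=40 at depth 0
Step 7: declare b=26 at depth 0
Step 8: declare f=38 at depth 0
Step 9: enter scope (depth=1)
Step 10: declare a=(read b)=26 at depth 1
Visible at query point: a=26 b=26 e=40 f=38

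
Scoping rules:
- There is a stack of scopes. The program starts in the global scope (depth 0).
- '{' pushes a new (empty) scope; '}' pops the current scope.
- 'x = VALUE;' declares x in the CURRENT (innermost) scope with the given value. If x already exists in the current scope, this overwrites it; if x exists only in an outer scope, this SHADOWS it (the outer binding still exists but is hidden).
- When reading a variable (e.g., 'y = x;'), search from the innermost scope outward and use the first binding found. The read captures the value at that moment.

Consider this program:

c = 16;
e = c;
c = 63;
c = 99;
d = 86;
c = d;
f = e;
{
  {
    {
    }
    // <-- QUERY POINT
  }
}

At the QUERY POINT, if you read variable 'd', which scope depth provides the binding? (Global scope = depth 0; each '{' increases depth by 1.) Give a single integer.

Answer: 0

Derivation:
Step 1: declare c=16 at depth 0
Step 2: declare e=(read c)=16 at depth 0
Step 3: declare c=63 at depth 0
Step 4: declare c=99 at depth 0
Step 5: declare d=86 at depth 0
Step 6: declare c=(read d)=86 at depth 0
Step 7: declare f=(read e)=16 at depth 0
Step 8: enter scope (depth=1)
Step 9: enter scope (depth=2)
Step 10: enter scope (depth=3)
Step 11: exit scope (depth=2)
Visible at query point: c=86 d=86 e=16 f=16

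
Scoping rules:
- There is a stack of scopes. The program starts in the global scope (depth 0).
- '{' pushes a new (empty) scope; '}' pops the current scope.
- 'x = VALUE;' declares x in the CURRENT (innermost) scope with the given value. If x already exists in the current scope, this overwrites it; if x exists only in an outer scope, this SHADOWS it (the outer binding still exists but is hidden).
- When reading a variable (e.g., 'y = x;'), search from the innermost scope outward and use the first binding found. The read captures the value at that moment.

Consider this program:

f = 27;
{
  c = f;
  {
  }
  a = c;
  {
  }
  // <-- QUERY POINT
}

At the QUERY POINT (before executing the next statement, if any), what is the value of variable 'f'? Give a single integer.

Step 1: declare f=27 at depth 0
Step 2: enter scope (depth=1)
Step 3: declare c=(read f)=27 at depth 1
Step 4: enter scope (depth=2)
Step 5: exit scope (depth=1)
Step 6: declare a=(read c)=27 at depth 1
Step 7: enter scope (depth=2)
Step 8: exit scope (depth=1)
Visible at query point: a=27 c=27 f=27

Answer: 27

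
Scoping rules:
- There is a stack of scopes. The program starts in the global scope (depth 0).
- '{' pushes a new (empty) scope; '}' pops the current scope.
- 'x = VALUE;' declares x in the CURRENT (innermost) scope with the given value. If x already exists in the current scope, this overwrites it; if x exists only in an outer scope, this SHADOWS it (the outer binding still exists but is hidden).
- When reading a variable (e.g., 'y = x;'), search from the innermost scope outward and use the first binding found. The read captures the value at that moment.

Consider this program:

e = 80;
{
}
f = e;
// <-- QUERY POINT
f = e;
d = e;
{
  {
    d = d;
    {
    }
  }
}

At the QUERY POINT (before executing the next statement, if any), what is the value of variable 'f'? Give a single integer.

Step 1: declare e=80 at depth 0
Step 2: enter scope (depth=1)
Step 3: exit scope (depth=0)
Step 4: declare f=(read e)=80 at depth 0
Visible at query point: e=80 f=80

Answer: 80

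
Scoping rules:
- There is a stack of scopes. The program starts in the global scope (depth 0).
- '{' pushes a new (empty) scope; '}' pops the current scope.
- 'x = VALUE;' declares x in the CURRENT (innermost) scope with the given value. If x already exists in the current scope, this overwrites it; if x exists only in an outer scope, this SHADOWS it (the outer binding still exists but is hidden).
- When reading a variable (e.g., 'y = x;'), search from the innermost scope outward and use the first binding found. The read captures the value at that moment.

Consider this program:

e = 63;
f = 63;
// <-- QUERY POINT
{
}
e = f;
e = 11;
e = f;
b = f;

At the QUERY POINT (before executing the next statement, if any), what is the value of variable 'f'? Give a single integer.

Step 1: declare e=63 at depth 0
Step 2: declare f=63 at depth 0
Visible at query point: e=63 f=63

Answer: 63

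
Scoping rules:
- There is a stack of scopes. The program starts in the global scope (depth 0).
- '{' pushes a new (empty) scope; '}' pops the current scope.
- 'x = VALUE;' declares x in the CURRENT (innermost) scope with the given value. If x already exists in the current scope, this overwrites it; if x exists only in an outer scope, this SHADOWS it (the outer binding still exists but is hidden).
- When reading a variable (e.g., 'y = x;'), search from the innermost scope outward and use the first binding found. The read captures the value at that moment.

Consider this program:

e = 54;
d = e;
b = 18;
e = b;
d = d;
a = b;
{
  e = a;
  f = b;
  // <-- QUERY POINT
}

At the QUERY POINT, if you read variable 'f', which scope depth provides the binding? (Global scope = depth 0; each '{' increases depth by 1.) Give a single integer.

Step 1: declare e=54 at depth 0
Step 2: declare d=(read e)=54 at depth 0
Step 3: declare b=18 at depth 0
Step 4: declare e=(read b)=18 at depth 0
Step 5: declare d=(read d)=54 at depth 0
Step 6: declare a=(read b)=18 at depth 0
Step 7: enter scope (depth=1)
Step 8: declare e=(read a)=18 at depth 1
Step 9: declare f=(read b)=18 at depth 1
Visible at query point: a=18 b=18 d=54 e=18 f=18

Answer: 1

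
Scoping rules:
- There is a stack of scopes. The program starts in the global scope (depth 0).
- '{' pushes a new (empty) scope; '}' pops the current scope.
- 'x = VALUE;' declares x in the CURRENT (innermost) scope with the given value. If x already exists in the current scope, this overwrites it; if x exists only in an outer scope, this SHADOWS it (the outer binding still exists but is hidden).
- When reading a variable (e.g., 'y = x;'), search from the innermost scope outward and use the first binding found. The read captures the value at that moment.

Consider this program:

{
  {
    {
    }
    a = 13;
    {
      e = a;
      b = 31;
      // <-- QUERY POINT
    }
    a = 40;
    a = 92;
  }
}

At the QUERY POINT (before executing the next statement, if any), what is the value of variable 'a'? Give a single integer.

Answer: 13

Derivation:
Step 1: enter scope (depth=1)
Step 2: enter scope (depth=2)
Step 3: enter scope (depth=3)
Step 4: exit scope (depth=2)
Step 5: declare a=13 at depth 2
Step 6: enter scope (depth=3)
Step 7: declare e=(read a)=13 at depth 3
Step 8: declare b=31 at depth 3
Visible at query point: a=13 b=31 e=13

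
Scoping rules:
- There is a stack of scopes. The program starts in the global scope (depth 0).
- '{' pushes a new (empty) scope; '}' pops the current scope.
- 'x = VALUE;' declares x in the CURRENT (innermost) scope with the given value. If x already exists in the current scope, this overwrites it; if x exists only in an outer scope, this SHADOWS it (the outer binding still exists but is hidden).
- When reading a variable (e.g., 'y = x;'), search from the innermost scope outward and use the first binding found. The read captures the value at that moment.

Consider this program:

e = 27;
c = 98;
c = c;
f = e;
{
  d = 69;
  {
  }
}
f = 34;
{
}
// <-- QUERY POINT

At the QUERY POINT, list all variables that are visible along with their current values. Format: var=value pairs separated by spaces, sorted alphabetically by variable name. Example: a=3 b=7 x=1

Step 1: declare e=27 at depth 0
Step 2: declare c=98 at depth 0
Step 3: declare c=(read c)=98 at depth 0
Step 4: declare f=(read e)=27 at depth 0
Step 5: enter scope (depth=1)
Step 6: declare d=69 at depth 1
Step 7: enter scope (depth=2)
Step 8: exit scope (depth=1)
Step 9: exit scope (depth=0)
Step 10: declare f=34 at depth 0
Step 11: enter scope (depth=1)
Step 12: exit scope (depth=0)
Visible at query point: c=98 e=27 f=34

Answer: c=98 e=27 f=34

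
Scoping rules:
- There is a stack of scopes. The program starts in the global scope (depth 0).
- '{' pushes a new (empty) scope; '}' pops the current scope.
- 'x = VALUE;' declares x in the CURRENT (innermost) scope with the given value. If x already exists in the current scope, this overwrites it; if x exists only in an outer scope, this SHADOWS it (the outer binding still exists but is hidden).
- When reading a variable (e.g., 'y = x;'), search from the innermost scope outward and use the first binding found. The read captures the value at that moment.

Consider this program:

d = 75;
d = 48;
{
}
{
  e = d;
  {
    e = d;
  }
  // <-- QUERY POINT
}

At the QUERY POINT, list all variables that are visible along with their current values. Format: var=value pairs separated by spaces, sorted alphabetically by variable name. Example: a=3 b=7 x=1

Answer: d=48 e=48

Derivation:
Step 1: declare d=75 at depth 0
Step 2: declare d=48 at depth 0
Step 3: enter scope (depth=1)
Step 4: exit scope (depth=0)
Step 5: enter scope (depth=1)
Step 6: declare e=(read d)=48 at depth 1
Step 7: enter scope (depth=2)
Step 8: declare e=(read d)=48 at depth 2
Step 9: exit scope (depth=1)
Visible at query point: d=48 e=48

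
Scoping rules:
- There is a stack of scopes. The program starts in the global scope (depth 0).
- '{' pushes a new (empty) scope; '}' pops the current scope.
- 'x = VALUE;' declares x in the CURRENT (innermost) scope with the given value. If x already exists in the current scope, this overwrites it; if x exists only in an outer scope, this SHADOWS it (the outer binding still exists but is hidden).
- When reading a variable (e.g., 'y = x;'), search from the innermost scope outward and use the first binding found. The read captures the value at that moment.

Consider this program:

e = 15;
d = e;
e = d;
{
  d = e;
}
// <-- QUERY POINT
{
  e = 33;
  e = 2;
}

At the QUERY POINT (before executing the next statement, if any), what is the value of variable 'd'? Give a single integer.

Answer: 15

Derivation:
Step 1: declare e=15 at depth 0
Step 2: declare d=(read e)=15 at depth 0
Step 3: declare e=(read d)=15 at depth 0
Step 4: enter scope (depth=1)
Step 5: declare d=(read e)=15 at depth 1
Step 6: exit scope (depth=0)
Visible at query point: d=15 e=15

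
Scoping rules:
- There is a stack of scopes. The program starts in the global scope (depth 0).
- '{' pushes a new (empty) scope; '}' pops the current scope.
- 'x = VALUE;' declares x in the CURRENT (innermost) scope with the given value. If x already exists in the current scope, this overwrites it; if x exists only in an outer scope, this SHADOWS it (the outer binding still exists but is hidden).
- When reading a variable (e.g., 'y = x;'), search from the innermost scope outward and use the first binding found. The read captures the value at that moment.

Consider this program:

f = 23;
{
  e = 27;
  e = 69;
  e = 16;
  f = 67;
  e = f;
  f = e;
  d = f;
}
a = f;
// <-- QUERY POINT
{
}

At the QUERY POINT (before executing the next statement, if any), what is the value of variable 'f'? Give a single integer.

Step 1: declare f=23 at depth 0
Step 2: enter scope (depth=1)
Step 3: declare e=27 at depth 1
Step 4: declare e=69 at depth 1
Step 5: declare e=16 at depth 1
Step 6: declare f=67 at depth 1
Step 7: declare e=(read f)=67 at depth 1
Step 8: declare f=(read e)=67 at depth 1
Step 9: declare d=(read f)=67 at depth 1
Step 10: exit scope (depth=0)
Step 11: declare a=(read f)=23 at depth 0
Visible at query point: a=23 f=23

Answer: 23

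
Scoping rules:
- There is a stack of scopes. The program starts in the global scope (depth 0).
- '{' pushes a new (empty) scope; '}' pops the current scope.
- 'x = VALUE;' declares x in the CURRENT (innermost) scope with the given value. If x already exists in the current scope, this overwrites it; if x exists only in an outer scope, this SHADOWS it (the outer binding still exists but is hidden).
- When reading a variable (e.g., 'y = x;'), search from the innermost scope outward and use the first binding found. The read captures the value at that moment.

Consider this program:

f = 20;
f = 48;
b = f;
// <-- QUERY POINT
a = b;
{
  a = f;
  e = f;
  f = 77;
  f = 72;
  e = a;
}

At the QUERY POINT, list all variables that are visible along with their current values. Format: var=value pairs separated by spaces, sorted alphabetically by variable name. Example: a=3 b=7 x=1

Step 1: declare f=20 at depth 0
Step 2: declare f=48 at depth 0
Step 3: declare b=(read f)=48 at depth 0
Visible at query point: b=48 f=48

Answer: b=48 f=48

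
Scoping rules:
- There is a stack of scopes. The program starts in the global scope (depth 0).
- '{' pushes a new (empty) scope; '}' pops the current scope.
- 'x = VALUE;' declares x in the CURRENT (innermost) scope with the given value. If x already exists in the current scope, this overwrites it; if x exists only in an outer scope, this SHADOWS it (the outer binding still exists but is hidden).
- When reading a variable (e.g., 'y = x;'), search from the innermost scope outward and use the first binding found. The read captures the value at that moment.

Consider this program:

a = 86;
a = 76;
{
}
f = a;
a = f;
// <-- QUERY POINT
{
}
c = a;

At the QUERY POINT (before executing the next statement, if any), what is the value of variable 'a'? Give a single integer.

Answer: 76

Derivation:
Step 1: declare a=86 at depth 0
Step 2: declare a=76 at depth 0
Step 3: enter scope (depth=1)
Step 4: exit scope (depth=0)
Step 5: declare f=(read a)=76 at depth 0
Step 6: declare a=(read f)=76 at depth 0
Visible at query point: a=76 f=76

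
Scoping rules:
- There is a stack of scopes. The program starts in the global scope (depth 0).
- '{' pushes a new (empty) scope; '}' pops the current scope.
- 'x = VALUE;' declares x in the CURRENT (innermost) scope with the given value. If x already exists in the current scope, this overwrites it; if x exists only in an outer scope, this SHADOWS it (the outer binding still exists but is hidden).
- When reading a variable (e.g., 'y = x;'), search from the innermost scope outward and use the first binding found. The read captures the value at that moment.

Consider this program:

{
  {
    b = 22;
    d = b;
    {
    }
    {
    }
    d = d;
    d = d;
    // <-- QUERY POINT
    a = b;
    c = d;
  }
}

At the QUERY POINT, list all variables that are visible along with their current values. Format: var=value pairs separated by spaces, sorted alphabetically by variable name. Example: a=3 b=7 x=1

Step 1: enter scope (depth=1)
Step 2: enter scope (depth=2)
Step 3: declare b=22 at depth 2
Step 4: declare d=(read b)=22 at depth 2
Step 5: enter scope (depth=3)
Step 6: exit scope (depth=2)
Step 7: enter scope (depth=3)
Step 8: exit scope (depth=2)
Step 9: declare d=(read d)=22 at depth 2
Step 10: declare d=(read d)=22 at depth 2
Visible at query point: b=22 d=22

Answer: b=22 d=22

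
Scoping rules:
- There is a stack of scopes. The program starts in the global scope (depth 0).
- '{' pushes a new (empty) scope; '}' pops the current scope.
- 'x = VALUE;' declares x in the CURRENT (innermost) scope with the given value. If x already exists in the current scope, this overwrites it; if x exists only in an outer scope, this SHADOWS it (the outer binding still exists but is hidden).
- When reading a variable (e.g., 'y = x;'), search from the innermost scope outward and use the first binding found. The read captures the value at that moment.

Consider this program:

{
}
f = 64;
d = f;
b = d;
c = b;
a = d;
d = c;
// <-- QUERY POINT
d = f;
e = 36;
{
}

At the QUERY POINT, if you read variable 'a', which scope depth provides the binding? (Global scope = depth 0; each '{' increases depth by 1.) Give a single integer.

Step 1: enter scope (depth=1)
Step 2: exit scope (depth=0)
Step 3: declare f=64 at depth 0
Step 4: declare d=(read f)=64 at depth 0
Step 5: declare b=(read d)=64 at depth 0
Step 6: declare c=(read b)=64 at depth 0
Step 7: declare a=(read d)=64 at depth 0
Step 8: declare d=(read c)=64 at depth 0
Visible at query point: a=64 b=64 c=64 d=64 f=64

Answer: 0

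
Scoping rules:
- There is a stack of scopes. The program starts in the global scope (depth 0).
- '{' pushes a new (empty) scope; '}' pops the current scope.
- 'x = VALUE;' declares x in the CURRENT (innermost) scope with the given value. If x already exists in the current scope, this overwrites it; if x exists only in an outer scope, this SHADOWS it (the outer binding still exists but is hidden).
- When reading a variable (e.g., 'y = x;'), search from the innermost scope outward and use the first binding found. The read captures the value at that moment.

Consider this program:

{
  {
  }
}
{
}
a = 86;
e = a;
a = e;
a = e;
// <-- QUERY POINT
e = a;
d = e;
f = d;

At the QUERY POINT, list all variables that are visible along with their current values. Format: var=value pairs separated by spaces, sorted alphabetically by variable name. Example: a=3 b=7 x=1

Step 1: enter scope (depth=1)
Step 2: enter scope (depth=2)
Step 3: exit scope (depth=1)
Step 4: exit scope (depth=0)
Step 5: enter scope (depth=1)
Step 6: exit scope (depth=0)
Step 7: declare a=86 at depth 0
Step 8: declare e=(read a)=86 at depth 0
Step 9: declare a=(read e)=86 at depth 0
Step 10: declare a=(read e)=86 at depth 0
Visible at query point: a=86 e=86

Answer: a=86 e=86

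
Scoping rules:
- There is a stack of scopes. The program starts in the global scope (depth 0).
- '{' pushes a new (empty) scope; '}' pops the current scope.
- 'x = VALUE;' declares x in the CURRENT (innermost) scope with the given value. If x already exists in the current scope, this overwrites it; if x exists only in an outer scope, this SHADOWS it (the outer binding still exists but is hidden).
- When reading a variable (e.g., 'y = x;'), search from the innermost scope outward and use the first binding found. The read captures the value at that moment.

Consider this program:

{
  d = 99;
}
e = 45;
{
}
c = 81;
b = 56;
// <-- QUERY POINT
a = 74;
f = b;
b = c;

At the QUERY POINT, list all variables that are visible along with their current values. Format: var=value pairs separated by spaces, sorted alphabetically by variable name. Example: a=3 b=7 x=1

Answer: b=56 c=81 e=45

Derivation:
Step 1: enter scope (depth=1)
Step 2: declare d=99 at depth 1
Step 3: exit scope (depth=0)
Step 4: declare e=45 at depth 0
Step 5: enter scope (depth=1)
Step 6: exit scope (depth=0)
Step 7: declare c=81 at depth 0
Step 8: declare b=56 at depth 0
Visible at query point: b=56 c=81 e=45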